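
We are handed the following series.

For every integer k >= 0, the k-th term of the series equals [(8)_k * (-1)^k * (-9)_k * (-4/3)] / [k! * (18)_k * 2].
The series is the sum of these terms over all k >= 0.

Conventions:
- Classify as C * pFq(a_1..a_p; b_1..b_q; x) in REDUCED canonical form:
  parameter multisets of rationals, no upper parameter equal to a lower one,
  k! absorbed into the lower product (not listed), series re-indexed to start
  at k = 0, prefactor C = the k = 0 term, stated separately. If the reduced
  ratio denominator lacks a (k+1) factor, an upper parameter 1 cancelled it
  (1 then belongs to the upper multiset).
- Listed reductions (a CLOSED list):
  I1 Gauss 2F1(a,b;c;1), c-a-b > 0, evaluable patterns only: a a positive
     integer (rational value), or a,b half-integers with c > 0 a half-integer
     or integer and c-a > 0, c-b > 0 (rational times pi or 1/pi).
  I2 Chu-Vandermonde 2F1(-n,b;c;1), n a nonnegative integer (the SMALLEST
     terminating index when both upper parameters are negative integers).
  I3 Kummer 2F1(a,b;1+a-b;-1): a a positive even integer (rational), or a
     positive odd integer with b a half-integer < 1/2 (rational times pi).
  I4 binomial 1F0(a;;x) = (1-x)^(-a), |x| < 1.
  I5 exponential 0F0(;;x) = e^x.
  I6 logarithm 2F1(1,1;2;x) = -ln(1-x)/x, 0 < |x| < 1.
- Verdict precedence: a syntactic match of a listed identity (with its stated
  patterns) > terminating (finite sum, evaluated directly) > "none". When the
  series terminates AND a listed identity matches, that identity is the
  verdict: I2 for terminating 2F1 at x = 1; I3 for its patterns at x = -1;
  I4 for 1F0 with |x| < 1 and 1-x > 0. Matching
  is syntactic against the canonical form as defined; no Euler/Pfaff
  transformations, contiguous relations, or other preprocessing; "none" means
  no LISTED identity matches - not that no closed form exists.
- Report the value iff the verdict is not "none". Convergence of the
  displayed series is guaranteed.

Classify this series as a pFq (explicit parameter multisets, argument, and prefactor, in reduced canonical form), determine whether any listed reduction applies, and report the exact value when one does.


Key step: x = (-1) and the constant factors (C = -2/3, x = -1) combine into one prefactor.
Adjacent-term ratio: r(k) = (-1) * (k-9) (k+8) / [(k+18) (k+1)] - rational; roots negated = parameters, x = (-1), C = -2/3.

Canonical form: C = -2/3 times 2F1 with upper {-9, 8}, lower {18}, x = -1. Verdict: Kummer (I3) fires (x = -1; c = 18 equals 1+a-b for upper {-9, 8}: listed pattern). Exact value: -68/3.


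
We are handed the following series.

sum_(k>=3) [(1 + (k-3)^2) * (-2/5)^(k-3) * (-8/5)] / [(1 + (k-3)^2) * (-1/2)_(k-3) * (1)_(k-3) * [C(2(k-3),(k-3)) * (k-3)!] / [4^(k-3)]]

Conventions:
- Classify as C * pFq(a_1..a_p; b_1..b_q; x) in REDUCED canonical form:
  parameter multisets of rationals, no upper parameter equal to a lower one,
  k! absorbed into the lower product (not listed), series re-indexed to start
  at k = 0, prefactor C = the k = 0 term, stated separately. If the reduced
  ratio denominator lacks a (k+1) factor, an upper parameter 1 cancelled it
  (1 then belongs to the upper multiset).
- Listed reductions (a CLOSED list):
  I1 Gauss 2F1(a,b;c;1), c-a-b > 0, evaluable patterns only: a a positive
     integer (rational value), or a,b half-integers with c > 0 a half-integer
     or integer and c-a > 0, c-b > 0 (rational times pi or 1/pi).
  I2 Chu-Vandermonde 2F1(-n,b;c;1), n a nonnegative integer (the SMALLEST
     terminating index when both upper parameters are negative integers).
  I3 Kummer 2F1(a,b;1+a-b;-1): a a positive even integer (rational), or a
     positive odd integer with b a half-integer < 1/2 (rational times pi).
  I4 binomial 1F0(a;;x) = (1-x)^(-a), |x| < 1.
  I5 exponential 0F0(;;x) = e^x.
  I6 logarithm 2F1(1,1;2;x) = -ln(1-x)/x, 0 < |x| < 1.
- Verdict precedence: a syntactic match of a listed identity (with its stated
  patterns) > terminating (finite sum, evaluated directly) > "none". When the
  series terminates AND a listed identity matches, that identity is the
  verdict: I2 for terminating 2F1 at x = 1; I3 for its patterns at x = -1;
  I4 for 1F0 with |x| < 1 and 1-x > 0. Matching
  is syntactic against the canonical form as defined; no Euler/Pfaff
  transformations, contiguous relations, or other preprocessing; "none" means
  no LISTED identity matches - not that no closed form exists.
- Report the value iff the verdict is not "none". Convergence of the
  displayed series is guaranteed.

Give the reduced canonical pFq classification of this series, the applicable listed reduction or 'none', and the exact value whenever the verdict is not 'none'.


Key observation: with t_0 = -8/5, (1)_k (C = -8/5, x = -2/5) is k! itself.
Consecutive-term ratio: r(k) = (-2/5) * 1 / [(k-1/2) (k+1/2) (k+1)] - poly over poly, x = (-2/5) from leading terms; C = -8/5 at k = 0.

Canonical form: C = -8/5 times 0F2 with upper {-}, lower {-1/2, 1/2}, x = -2/5. Verdict: none - at argument -2/5 the multisets {-} ; {-1/2, 1/2} match no listed identity.


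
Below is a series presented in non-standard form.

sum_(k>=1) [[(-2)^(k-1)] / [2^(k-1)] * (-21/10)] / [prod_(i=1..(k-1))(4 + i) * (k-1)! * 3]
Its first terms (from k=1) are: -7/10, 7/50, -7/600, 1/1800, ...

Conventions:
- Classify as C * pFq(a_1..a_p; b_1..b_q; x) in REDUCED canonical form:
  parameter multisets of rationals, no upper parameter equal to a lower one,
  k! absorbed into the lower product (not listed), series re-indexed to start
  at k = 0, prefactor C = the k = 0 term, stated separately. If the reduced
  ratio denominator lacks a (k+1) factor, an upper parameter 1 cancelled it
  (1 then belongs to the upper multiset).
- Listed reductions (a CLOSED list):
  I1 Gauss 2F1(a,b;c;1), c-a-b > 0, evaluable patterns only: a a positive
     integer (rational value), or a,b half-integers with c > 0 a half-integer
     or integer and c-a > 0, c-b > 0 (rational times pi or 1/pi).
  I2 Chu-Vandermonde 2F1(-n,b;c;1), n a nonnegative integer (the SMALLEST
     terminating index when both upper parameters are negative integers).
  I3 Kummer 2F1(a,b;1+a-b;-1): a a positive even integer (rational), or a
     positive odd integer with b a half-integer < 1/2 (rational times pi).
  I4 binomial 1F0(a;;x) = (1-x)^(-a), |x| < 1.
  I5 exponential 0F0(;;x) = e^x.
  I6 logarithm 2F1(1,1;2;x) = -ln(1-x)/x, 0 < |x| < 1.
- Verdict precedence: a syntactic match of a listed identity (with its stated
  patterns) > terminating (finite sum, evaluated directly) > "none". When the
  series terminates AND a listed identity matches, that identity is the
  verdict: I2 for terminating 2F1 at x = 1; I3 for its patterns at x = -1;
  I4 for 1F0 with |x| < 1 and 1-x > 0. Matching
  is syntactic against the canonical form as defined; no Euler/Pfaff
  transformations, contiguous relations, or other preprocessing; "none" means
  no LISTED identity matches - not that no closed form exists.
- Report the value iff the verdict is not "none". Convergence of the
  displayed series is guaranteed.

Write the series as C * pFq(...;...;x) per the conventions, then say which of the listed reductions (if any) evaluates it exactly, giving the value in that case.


Prefactor -7/10, argument -1: 0F1 with upper {-} over lower {5}. Verdict: no listed reduction: x = -1 and upper {-} fail every I1-I6 pattern.

Structural cue: from the first term -7/10: the lower running product (C = -7/10, x = -1) is a rising factorial.
Ratio: r(k) = (-1) * 1 / [(k+5) (k+1)] - rational in k, leading ratio (-1); with t_0 = -7/10, classification follows.


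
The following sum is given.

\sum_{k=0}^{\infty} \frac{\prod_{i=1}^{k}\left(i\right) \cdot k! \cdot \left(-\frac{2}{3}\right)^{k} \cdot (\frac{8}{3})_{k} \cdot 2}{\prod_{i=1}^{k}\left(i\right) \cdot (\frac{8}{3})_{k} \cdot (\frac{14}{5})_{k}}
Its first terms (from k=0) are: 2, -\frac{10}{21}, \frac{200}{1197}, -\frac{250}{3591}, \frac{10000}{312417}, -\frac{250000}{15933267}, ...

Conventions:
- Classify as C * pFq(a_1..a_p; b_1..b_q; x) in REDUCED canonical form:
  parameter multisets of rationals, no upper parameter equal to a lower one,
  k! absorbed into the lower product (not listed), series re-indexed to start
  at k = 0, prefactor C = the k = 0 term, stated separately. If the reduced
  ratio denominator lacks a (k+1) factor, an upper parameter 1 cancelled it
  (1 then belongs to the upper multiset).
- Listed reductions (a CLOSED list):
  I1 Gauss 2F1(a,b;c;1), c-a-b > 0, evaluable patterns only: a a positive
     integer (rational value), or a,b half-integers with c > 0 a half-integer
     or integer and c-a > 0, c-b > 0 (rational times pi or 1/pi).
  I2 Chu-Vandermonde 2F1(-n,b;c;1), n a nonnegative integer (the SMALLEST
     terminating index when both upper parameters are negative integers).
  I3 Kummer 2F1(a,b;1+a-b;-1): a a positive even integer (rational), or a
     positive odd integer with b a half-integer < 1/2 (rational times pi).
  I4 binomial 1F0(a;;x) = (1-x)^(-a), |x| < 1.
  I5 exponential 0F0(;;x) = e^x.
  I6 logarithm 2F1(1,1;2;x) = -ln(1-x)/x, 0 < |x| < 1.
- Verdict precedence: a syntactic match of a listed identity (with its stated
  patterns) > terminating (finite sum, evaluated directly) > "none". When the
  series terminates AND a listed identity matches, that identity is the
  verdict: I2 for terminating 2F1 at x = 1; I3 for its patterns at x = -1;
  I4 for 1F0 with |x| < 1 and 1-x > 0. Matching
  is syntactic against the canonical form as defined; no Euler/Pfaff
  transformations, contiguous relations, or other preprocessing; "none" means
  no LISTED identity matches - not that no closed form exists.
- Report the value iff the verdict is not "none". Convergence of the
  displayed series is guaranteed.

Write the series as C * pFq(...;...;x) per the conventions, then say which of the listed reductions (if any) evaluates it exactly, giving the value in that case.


First insight: t_0 = 2 here, and the product of the first k integers (C = 2) is k!.
Adjacent-term ratio: r(k) = -\frac{2}{3} * (k+1) (k+1) / [(k+\frac{14}{5}) (k+1)] - poly over poly, x = -\frac{2}{3} from leading terms; C = 2 at k = 0.

Reduced: x = -\frac{2}{3}, 2F1, upper = {1, 1}, lower = {\frac{14}{5}}, C = 2. Verdict: none here - no I1-I6 shape fits x = -\frac{2}{3} with lower {\frac{14}{5}}.


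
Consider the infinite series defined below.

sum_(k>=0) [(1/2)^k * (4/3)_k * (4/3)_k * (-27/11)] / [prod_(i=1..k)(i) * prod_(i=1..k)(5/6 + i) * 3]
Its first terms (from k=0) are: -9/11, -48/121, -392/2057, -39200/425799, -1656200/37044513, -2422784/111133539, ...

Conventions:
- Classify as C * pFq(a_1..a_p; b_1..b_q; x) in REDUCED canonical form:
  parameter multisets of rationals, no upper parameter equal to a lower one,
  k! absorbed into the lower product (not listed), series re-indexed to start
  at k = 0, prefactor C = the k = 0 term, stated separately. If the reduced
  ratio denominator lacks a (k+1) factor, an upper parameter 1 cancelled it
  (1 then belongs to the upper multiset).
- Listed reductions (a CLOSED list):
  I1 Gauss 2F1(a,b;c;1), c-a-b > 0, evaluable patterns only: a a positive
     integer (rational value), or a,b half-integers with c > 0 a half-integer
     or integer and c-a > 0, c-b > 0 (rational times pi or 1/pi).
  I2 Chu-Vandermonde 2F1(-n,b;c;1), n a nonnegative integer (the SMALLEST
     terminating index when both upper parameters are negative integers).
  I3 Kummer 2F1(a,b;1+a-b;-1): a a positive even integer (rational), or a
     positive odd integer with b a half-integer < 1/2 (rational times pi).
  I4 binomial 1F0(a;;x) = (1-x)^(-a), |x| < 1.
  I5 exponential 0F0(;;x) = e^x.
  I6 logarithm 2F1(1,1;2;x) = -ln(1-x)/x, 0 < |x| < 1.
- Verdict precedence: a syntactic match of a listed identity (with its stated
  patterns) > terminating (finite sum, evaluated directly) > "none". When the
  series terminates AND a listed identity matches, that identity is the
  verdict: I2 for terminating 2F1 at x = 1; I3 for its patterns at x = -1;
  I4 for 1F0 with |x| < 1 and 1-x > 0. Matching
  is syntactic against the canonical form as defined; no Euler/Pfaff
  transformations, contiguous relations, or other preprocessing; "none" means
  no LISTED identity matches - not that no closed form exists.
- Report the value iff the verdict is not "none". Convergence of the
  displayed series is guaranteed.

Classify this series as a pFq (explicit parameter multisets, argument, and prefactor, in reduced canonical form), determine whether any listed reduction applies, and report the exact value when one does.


Prefactor -9/11, argument 1/2: 2F1 with upper {4/3, 4/3} over lower {11/6}. Verdict: none. No listed pattern accepts 2F1(4/3, 4/3; 11/6; 1/2).

First insight: t_0 being -9/11, the product of the first k integers (prefactor -9/11) is k!.
Consecutive-term ratio: r(k) = (1/2) * (k+4/3) (k+4/3) / [(k+11/6) (k+1)] ; factor over Q: parameters, x = (1/2), and C = -9/11.


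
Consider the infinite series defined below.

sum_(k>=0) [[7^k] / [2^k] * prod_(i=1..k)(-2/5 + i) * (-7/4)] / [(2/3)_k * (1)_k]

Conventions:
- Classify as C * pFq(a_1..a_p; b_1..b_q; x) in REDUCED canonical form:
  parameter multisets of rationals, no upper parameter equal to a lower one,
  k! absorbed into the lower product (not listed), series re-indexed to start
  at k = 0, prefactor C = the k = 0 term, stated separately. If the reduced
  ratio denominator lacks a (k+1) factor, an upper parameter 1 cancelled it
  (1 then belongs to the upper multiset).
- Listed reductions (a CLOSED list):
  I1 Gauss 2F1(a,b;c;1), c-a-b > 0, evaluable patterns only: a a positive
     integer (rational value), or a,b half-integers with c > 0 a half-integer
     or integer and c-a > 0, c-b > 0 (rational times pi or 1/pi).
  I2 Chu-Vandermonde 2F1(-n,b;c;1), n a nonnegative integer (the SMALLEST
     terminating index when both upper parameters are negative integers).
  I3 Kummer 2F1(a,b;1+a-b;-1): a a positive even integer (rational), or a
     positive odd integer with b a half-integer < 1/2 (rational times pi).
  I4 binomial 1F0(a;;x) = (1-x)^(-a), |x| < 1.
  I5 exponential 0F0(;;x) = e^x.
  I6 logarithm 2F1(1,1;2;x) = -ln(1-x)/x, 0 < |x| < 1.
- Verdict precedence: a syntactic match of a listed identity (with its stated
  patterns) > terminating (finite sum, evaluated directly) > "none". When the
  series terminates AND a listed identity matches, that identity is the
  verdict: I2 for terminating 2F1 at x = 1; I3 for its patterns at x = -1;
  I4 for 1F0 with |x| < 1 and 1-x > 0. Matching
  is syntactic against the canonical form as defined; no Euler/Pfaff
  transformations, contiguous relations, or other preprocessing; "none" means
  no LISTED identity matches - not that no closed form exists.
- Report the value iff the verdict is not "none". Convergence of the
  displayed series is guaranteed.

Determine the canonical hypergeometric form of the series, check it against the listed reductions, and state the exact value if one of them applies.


Key step: x = (7/2) and the two k-th powers (prefactor -7/4) combine into one argument.
Term ratio: r(k) = (7/2) * (k+3/5) / [(k+2/3) (k+1)] - rational in k, leading ratio (7/2); with t_0 = -7/4, classification follows.

Reduced: x = 7/2, 1F1, upper = {3/5}, lower = {2/3}, C = -7/4. Verdict: none. No listed pattern accepts 1F1(3/5; 2/3; 7/2).


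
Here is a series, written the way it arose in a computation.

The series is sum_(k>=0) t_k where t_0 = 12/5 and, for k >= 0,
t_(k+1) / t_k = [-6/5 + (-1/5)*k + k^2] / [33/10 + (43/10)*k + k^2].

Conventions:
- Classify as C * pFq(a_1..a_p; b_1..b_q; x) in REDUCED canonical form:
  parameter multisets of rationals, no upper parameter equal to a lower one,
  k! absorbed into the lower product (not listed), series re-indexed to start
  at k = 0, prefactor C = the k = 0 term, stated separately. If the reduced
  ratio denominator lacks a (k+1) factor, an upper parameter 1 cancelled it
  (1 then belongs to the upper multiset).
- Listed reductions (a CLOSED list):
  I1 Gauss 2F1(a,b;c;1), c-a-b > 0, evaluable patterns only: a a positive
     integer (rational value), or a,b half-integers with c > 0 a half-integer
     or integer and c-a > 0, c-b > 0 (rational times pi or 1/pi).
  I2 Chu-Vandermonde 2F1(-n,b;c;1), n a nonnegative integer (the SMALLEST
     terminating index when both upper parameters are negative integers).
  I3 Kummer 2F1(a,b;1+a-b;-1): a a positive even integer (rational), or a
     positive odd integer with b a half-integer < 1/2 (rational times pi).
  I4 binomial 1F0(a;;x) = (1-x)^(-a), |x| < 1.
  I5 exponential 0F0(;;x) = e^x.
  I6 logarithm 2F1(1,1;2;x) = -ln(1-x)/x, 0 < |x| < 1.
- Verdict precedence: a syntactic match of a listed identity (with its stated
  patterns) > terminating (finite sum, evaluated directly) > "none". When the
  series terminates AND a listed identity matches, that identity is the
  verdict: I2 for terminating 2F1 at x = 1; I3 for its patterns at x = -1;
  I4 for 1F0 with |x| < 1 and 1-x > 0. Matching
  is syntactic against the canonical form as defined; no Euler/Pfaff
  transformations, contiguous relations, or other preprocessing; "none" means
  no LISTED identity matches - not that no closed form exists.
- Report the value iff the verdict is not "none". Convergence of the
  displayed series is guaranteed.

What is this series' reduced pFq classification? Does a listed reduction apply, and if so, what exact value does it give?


Key step: x = 1 and the expanded ratio factors over Q; C = 12/5, roots give parameters.
Step ratio: r(k) = 1 * (k-6/5) (k+1) / [(k+33/10) (k+1)] - poly over poly, x = 1 from leading terms; C = 12/5 at k = 0.

Prefactor 12/5, argument 1: 2F1 with upper {-6/5, 1} over lower {33/10}. Verdict (x = 1): the Gauss summation I1 applies (x = 1: the Gamma ratio telescopes since c-a-b = 7/2 > 0 and a = 1 in Z>0). Exact value: 276/175.


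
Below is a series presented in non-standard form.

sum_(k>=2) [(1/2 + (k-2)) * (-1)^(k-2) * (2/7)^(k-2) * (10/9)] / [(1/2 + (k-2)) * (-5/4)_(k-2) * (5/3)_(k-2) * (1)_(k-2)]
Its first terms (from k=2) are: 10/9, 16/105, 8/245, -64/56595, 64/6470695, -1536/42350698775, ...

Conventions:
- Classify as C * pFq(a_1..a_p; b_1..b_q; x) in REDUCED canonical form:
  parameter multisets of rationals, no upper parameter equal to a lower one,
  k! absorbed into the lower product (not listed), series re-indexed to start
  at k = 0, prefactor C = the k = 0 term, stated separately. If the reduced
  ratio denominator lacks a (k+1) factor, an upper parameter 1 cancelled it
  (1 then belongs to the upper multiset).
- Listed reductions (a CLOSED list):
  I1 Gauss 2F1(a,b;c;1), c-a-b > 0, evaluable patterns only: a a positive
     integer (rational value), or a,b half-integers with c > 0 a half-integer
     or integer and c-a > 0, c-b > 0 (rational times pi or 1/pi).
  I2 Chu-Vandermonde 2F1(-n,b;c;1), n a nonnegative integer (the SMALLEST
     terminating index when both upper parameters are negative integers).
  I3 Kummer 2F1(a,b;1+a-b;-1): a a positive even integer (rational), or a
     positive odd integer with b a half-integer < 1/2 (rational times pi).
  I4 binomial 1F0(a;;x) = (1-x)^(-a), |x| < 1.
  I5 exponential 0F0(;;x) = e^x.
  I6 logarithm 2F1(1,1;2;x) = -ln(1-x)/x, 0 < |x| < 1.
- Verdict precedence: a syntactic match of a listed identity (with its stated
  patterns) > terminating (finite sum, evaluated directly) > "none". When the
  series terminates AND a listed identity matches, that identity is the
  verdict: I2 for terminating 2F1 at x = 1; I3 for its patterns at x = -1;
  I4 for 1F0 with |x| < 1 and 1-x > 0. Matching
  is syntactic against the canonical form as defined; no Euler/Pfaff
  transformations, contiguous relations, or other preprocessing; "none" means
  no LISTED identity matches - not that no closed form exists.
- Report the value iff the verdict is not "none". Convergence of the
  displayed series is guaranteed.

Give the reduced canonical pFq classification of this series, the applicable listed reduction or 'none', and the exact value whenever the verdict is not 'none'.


Reduced: x = -2/7, 0F2, upper = {-}, lower = {-5/4, 5/3}, C = 10/9. Verdict: no listed reduction: x = -2/7 and upper {-} fail every I1-I6 pattern.

Structural cue: t_0 being 10/9, (1)_k (prefactor 10/9) is k! itself.
Adjacent-term ratio: r(k) = (-2/7) * 1 / [(k-5/4) (k+5/3) (k+1)] ; factor over Q: parameters, x = (-2/7), and C = 10/9.


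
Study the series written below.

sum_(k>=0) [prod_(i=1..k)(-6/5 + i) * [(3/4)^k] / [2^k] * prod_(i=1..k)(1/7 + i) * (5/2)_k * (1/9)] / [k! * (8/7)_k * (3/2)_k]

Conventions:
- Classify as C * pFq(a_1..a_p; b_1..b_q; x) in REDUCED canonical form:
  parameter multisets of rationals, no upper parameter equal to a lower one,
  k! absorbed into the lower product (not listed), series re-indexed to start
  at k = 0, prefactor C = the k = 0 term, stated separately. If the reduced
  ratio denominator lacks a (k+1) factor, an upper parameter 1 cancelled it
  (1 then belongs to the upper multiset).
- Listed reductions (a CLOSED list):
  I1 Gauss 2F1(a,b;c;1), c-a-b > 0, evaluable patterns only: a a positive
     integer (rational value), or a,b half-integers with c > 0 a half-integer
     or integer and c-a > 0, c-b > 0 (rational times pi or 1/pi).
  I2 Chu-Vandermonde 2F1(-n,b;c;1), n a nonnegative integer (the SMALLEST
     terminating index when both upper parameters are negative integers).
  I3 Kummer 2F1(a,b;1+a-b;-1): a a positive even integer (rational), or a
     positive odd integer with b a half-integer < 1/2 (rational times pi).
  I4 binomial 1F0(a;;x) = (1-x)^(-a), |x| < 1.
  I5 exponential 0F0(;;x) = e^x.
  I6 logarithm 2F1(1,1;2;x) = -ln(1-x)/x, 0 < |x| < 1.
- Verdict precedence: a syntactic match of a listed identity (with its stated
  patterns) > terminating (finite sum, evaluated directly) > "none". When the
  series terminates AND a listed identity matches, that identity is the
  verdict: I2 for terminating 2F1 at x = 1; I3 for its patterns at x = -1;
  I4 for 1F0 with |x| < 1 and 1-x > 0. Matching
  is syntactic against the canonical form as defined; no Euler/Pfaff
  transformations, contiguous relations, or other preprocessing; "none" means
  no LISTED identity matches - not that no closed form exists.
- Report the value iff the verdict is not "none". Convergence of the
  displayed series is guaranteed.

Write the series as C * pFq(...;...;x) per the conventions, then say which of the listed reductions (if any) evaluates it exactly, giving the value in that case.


At argument 3/8: a 2F1 with upper {-1/5, 5/2}, lower {3/2}, scaled by C = 1/9. Verdict: none - this 2F1 at x = 3/8 matches no listed pattern, and upper {-1/5, 5/2} holds no stopper.

Structural cue: t_0 being 1/9, the two k-th powers (prefactor 1/9) combine into one argument.
Ratio: r(k) = (3/8) * (k-1/5) (k+5/2) / [(k+3/2) (k+1)] - poly over poly, x = (3/8) from leading terms; C = 1/9 at k = 0.


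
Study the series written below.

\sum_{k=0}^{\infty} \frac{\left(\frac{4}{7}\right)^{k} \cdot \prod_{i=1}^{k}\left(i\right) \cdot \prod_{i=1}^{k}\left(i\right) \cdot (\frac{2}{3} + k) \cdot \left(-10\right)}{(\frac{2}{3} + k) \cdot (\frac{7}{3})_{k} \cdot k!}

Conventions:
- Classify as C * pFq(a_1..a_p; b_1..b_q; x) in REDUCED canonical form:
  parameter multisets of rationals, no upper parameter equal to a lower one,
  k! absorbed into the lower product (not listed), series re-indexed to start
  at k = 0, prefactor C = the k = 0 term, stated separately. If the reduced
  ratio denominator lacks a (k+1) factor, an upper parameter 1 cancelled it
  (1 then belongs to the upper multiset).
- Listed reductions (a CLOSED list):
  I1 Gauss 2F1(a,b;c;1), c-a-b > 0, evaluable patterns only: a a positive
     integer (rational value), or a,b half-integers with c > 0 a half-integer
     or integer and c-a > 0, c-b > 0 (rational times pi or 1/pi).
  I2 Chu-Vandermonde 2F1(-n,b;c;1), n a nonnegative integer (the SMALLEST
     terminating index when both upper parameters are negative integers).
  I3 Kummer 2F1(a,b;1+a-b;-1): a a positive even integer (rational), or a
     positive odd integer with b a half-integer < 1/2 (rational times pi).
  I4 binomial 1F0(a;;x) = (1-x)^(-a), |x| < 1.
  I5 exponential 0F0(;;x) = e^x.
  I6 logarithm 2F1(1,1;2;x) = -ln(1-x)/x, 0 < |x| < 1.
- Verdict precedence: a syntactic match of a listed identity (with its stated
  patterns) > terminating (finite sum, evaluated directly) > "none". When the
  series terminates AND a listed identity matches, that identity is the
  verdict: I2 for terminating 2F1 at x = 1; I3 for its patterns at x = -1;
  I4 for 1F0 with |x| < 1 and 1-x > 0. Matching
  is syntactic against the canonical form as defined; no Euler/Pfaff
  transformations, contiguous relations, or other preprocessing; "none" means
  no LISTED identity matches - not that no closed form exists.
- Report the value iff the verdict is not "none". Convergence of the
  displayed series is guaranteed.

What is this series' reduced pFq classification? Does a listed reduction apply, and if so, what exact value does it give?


x = \frac{4}{7} here; the reduced form reads 2F1, upper {1, 1}, lower {\frac{7}{3}}, C = -10. Verdict: none (x = \frac{4}{7}): each listed identity misses the multisets {1, 1} ; {\frac{7}{3}}.

The tell: with t_0 = -10, the running product (C = -10) telescopes to a rising factorial.
Ratio: r(k) = \frac{4}{7} * (k+1) (k+1) / [(k+\frac{7}{3}) (k+1)] - rational; roots negated = parameters, x = \frac{4}{7}, C = -10.


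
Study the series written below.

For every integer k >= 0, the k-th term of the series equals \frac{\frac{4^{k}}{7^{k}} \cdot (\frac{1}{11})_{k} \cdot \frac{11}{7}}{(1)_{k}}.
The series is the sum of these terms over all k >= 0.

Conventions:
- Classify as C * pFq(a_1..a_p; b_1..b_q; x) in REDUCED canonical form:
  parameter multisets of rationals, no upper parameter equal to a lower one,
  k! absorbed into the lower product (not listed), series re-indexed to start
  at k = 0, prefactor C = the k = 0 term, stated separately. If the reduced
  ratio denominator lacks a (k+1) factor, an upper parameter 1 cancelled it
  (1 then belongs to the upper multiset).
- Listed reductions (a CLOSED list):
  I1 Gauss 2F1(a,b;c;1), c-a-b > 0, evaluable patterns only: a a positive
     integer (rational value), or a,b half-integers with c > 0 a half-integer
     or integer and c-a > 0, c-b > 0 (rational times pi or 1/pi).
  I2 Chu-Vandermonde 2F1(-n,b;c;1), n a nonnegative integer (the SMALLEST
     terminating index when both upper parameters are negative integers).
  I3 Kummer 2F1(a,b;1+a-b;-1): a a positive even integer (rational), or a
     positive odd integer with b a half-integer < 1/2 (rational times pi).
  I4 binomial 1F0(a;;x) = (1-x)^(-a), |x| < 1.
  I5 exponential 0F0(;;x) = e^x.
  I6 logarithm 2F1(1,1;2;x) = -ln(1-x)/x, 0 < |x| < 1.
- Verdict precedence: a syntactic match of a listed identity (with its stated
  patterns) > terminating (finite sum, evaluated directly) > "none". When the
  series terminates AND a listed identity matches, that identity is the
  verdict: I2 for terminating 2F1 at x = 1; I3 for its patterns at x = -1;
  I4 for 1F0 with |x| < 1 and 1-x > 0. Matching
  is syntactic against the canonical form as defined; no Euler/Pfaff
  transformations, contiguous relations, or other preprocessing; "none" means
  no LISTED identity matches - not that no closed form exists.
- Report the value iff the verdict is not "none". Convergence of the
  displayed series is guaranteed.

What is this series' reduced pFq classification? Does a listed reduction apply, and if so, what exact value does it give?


x = \frac{4}{7} here; the reduced form reads 1F0, upper {\frac{1}{11}}, lower {-}, C = \frac{11}{7}. Verdict: this is the I4 binomial reduction (the 1F0 binomial series: exponent -1/11, x = \frac{4}{7}). Exact value: \frac{11}{7} \cdot \left(\frac{3}{7}\right)^{-\frac{1}{11}}.

Structural cue: from the first term \frac{11}{7}: (1)_k (C = 11/7) is k! itself.
Ratio: r(k) = \frac{4}{7} * (k+\frac{1}{11}) / [(k+1)] - rational; roots negated = parameters, x = \frac{4}{7}, C = \frac{11}{7}.


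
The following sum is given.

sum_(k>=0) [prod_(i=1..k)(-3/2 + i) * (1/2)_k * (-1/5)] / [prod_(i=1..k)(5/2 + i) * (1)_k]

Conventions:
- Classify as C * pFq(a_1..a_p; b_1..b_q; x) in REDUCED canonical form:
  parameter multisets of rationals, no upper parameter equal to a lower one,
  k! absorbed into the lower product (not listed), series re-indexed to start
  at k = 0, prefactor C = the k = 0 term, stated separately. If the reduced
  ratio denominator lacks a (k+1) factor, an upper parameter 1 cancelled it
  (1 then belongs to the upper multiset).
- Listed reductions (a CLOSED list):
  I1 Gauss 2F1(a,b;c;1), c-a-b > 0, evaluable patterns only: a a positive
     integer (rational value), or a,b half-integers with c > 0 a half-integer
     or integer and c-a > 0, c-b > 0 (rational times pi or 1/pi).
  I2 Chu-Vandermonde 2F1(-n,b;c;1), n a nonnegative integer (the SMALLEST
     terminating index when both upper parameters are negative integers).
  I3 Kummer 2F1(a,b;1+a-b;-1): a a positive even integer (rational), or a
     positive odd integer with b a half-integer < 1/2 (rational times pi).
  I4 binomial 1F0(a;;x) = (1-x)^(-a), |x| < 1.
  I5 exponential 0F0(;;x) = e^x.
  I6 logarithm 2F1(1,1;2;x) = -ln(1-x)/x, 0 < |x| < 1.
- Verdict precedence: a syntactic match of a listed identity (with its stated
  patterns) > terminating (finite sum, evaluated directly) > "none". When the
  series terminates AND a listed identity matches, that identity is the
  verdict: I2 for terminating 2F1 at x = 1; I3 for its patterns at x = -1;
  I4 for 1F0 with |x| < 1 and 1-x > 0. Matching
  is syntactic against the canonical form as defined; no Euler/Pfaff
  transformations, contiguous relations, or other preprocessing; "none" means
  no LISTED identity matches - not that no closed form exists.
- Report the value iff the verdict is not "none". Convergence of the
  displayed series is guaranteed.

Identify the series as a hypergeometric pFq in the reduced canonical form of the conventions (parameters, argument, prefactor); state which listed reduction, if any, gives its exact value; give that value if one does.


The tell: x = 1 and (1)_k (prefactor -1/5) is k! itself.
Step ratio: r(k) = 1 * (k-1/2) (k+1/2) / [(k+7/2) (k+1)] - rational; roots negated = parameters, x = 1, C = -1/5.

Canonical form: C = -1/5 times 2F1 with upper {-1/2, 1/2}, lower {7/2}, x = 1. Verdict: this is the half-integer Gauss pattern (I1) (x = 1; upper {-1/2, 1/2} half-integers, c = 7/2 in the evaluable pattern). Value: (-15/256) * pi.


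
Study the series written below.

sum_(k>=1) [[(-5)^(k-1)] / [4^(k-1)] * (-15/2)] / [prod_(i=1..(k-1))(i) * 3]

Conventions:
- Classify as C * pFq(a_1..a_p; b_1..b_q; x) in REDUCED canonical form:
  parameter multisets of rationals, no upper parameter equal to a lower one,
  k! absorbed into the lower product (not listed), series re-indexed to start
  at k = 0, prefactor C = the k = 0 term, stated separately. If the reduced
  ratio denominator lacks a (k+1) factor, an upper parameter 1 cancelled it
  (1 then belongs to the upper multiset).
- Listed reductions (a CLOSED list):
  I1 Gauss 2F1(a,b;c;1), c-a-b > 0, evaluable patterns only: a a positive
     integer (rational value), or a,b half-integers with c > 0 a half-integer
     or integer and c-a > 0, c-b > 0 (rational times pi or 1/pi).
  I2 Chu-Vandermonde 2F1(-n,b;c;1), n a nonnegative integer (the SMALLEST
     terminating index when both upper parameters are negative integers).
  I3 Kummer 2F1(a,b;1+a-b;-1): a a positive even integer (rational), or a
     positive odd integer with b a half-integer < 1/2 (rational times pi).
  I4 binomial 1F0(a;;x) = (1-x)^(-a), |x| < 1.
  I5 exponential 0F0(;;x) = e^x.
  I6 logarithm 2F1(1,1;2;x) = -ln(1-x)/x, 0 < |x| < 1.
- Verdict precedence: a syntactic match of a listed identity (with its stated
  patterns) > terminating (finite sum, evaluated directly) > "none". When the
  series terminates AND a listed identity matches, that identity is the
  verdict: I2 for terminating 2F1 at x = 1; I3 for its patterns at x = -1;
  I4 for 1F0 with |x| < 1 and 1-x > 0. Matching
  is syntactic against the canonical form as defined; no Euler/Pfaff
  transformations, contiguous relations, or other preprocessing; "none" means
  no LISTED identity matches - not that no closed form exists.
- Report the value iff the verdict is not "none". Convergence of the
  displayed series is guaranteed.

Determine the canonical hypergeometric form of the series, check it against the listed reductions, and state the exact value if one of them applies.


The tell: t_0 being -5/2, the product of the first k integers (prefactor -5/2) is k!.
Term ratio: r(k) = (-5/4) * 1 / [(k+1)] - rational; roots negated = parameters, x = (-5/4), C = -5/2.

Canonical form: C = -5/2 times 0F0 with upper {-}, lower {-}, x = -5/4. Verdict: the I5 exponential reduction applies (the 0F0 exponential series at x = -5/4). Sum: (-5/2) * e^(-5/4).


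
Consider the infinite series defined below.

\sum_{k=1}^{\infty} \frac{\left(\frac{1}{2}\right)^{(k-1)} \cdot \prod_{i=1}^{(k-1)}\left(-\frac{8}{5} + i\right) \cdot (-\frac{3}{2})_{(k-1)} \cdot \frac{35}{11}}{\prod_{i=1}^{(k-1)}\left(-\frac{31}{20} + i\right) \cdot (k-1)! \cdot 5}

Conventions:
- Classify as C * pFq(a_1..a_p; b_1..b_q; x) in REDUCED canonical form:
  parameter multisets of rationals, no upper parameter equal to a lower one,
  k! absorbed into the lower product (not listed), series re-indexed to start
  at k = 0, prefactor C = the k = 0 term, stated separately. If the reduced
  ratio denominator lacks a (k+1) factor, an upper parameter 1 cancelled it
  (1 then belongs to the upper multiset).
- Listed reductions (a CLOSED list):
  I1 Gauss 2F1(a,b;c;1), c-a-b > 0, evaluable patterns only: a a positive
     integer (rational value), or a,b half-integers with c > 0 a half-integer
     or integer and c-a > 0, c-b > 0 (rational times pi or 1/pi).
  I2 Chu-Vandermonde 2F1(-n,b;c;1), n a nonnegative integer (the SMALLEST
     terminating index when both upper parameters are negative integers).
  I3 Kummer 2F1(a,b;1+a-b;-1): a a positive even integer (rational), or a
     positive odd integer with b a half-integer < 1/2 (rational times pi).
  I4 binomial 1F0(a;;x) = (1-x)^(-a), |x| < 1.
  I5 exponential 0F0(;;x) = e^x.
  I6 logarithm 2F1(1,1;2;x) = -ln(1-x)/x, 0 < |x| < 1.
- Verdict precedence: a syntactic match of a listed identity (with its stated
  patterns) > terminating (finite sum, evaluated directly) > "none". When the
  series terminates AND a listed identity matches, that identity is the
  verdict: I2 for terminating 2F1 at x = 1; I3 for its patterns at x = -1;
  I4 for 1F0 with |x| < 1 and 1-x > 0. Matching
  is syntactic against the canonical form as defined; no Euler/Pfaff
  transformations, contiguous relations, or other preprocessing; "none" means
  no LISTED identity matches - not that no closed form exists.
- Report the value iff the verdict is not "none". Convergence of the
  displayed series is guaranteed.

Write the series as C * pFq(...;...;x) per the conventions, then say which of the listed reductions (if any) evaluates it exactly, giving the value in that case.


At argument \frac{1}{2}: a 2F1 with upper {-\frac{3}{2}, -\frac{3}{5}}, lower {-\frac{11}{20}}, scaled by C = \frac{7}{11}. Verdict: none. A 2F1 with upper {-\frac{3}{2}, -\frac{3}{5}} fits none of I1-I6 at x = \frac{1}{2}; the sum runs forever.

First insight: x = \frac{1}{2} and the lower running product (C = 7/11, x = 1/2) is a rising factorial.
Consecutive-term ratio: r(k) = \frac{1}{2} * (k-\frac{3}{2}) (k-\frac{3}{5}) / [(k-\frac{11}{20}) (k+1)] ; factor over Q: parameters, x = \frac{1}{2}, and C = \frac{7}{11}.


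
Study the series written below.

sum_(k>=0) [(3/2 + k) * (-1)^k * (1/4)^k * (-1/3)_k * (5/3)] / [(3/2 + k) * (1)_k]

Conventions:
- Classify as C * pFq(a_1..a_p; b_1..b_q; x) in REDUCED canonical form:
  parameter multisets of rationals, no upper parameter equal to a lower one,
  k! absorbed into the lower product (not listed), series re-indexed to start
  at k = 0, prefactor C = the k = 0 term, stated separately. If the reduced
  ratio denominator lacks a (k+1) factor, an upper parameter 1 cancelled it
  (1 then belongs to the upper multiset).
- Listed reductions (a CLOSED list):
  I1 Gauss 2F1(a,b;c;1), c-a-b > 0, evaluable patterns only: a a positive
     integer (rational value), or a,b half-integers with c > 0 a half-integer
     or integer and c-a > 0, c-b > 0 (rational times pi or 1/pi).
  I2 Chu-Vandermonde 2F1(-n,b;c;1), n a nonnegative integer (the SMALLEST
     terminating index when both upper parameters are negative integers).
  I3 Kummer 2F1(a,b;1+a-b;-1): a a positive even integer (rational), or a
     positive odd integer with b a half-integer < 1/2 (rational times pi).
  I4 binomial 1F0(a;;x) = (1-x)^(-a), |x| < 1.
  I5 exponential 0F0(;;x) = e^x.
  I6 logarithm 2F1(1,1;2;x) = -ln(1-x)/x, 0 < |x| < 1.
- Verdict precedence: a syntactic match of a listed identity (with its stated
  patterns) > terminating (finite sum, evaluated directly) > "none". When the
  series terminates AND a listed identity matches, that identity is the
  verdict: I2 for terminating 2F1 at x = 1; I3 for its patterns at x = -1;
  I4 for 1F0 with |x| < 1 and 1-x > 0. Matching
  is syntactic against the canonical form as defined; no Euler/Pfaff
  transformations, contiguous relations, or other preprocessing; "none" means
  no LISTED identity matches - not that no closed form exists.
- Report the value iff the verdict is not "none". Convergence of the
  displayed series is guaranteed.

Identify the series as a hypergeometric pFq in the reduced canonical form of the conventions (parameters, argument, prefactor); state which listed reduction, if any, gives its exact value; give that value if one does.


Prefactor 5/3, argument -1/4: 1F0 with upper {-1/3} over lower {-}. Verdict at x = -1/4: binomial (I4) matches (the 1F0 binomial series: exponent 1/3, x = -1/4). Hence: (5/3) * (5/4)^(1/3).

Key observation: t_0 = 5/3 here, and the factor k + 3/2 cancels (top and bottom), leaving C = 5/3, x = -1/4.
Consecutive-term ratio: r(k) = (-1/4) * (k-1/3) / [(k+1)] - rational in k. x = (-1/4); t_0 = 5/3; negate the roots.


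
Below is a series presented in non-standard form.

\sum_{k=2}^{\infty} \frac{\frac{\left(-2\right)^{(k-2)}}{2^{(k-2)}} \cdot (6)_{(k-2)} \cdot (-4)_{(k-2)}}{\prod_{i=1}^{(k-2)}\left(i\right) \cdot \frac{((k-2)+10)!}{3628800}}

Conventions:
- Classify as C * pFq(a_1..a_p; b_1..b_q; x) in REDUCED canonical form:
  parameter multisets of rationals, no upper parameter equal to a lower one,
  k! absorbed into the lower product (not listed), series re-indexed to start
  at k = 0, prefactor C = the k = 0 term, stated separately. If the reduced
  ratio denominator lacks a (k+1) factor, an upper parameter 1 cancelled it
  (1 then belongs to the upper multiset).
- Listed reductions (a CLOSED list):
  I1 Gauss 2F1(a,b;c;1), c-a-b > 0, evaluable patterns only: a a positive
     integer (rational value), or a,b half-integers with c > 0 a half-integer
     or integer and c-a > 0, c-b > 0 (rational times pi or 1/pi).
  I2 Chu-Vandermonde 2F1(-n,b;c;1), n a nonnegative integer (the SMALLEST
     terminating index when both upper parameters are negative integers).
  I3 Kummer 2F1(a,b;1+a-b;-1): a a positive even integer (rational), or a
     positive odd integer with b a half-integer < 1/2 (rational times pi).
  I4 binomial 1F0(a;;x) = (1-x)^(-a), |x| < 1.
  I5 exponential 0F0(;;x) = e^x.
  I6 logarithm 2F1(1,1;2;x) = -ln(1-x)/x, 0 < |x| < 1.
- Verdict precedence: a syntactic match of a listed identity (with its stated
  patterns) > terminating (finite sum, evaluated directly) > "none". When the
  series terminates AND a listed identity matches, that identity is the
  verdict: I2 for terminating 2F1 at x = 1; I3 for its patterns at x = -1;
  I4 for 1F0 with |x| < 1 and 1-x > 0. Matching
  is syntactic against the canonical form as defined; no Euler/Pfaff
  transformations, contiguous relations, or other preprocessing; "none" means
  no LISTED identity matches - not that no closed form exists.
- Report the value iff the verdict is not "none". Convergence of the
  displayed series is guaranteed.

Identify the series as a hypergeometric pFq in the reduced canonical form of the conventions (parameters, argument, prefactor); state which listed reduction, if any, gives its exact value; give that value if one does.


Reduced: x = -1, 2F1, upper = {-4, 6}, lower = {11}, C = 1. Verdict: this is the Kummer evaluation I3 (x = -1; c = 11 equals 1+a-b for upper {-4, 6}: listed pattern). Value: 6.

Key observation: t_0 being 1, the product of the first k integers (prefactor 1) is k!.
Ratio: r(k) = -1 * (k-4) (k+6) / [(k+11) (k+1)] - poly over poly, x = -1 from leading terms; C = 1 at k = 0.
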